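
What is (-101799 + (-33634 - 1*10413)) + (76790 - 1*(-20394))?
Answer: -48662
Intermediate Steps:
(-101799 + (-33634 - 1*10413)) + (76790 - 1*(-20394)) = (-101799 + (-33634 - 10413)) + (76790 + 20394) = (-101799 - 44047) + 97184 = -145846 + 97184 = -48662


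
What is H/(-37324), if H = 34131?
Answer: -1101/1204 ≈ -0.91445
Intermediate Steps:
H/(-37324) = 34131/(-37324) = 34131*(-1/37324) = -1101/1204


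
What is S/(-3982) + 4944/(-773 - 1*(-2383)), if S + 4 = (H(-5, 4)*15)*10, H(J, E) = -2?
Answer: 5044112/1602755 ≈ 3.1472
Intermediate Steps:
S = -304 (S = -4 - 2*15*10 = -4 - 30*10 = -4 - 300 = -304)
S/(-3982) + 4944/(-773 - 1*(-2383)) = -304/(-3982) + 4944/(-773 - 1*(-2383)) = -304*(-1/3982) + 4944/(-773 + 2383) = 152/1991 + 4944/1610 = 152/1991 + 4944*(1/1610) = 152/1991 + 2472/805 = 5044112/1602755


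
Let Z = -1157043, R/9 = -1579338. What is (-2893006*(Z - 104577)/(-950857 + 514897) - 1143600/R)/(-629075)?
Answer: 24018270878423089/1804732808093775 ≈ 13.308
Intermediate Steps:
R = -14214042 (R = 9*(-1579338) = -14214042)
(-2893006*(Z - 104577)/(-950857 + 514897) - 1143600/R)/(-629075) = (-2893006*(-1157043 - 104577)/(-950857 + 514897) - 1143600/(-14214042))/(-629075) = (-2893006/((-435960/(-1261620))) - 1143600*(-1/14214042))*(-1/629075) = (-2893006/((-435960*(-1/1261620))) + 190600/2369007)*(-1/629075) = (-2893006/2422/7009 + 190600/2369007)*(-1/629075) = (-2893006*7009/2422 + 190600/2369007)*(-1/629075) = (-10138539527/1211 + 190600/2369007)*(-1/629075) = -24018270878423089/2868867477*(-1/629075) = 24018270878423089/1804732808093775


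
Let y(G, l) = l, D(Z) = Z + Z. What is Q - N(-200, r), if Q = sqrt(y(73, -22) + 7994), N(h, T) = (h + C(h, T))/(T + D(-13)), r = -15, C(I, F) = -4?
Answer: -204/41 + 2*sqrt(1993) ≈ 84.310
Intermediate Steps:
D(Z) = 2*Z
N(h, T) = (-4 + h)/(-26 + T) (N(h, T) = (h - 4)/(T + 2*(-13)) = (-4 + h)/(T - 26) = (-4 + h)/(-26 + T))
Q = 2*sqrt(1993) (Q = sqrt(-22 + 7994) = sqrt(7972) = 2*sqrt(1993) ≈ 89.286)
Q - N(-200, r) = 2*sqrt(1993) - (-4 - 200)/(-26 - 15) = 2*sqrt(1993) - (-204)/(-41) = 2*sqrt(1993) - (-1)*(-204)/41 = 2*sqrt(1993) - 1*204/41 = 2*sqrt(1993) - 204/41 = -204/41 + 2*sqrt(1993)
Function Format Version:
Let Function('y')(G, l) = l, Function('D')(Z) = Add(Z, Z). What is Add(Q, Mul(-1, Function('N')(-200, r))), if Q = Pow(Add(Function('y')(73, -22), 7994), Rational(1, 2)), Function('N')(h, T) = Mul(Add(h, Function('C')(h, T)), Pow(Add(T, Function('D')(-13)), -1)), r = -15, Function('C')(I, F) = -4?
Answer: Add(Rational(-204, 41), Mul(2, Pow(1993, Rational(1, 2)))) ≈ 84.310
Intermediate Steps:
Function('D')(Z) = Mul(2, Z)
Function('N')(h, T) = Mul(Pow(Add(-26, T), -1), Add(-4, h)) (Function('N')(h, T) = Mul(Add(h, -4), Pow(Add(T, Mul(2, -13)), -1)) = Mul(Add(-4, h), Pow(Add(T, -26), -1)) = Mul(Add(-4, h), Pow(Add(-26, T), -1)) = Mul(Pow(Add(-26, T), -1), Add(-4, h)))
Q = Mul(2, Pow(1993, Rational(1, 2))) (Q = Pow(Add(-22, 7994), Rational(1, 2)) = Pow(7972, Rational(1, 2)) = Mul(2, Pow(1993, Rational(1, 2))) ≈ 89.286)
Add(Q, Mul(-1, Function('N')(-200, r))) = Add(Mul(2, Pow(1993, Rational(1, 2))), Mul(-1, Mul(Pow(Add(-26, -15), -1), Add(-4, -200)))) = Add(Mul(2, Pow(1993, Rational(1, 2))), Mul(-1, Mul(Pow(-41, -1), -204))) = Add(Mul(2, Pow(1993, Rational(1, 2))), Mul(-1, Mul(Rational(-1, 41), -204))) = Add(Mul(2, Pow(1993, Rational(1, 2))), Mul(-1, Rational(204, 41))) = Add(Mul(2, Pow(1993, Rational(1, 2))), Rational(-204, 41)) = Add(Rational(-204, 41), Mul(2, Pow(1993, Rational(1, 2))))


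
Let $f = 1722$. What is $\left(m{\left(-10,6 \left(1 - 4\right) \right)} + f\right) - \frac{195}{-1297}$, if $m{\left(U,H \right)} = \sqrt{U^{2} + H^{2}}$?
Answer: $\frac{2233629}{1297} + 2 \sqrt{106} \approx 1742.7$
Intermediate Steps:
$m{\left(U,H \right)} = \sqrt{H^{2} + U^{2}}$
$\left(m{\left(-10,6 \left(1 - 4\right) \right)} + f\right) - \frac{195}{-1297} = \left(\sqrt{\left(6 \left(1 - 4\right)\right)^{2} + \left(-10\right)^{2}} + 1722\right) - \frac{195}{-1297} = \left(\sqrt{\left(6 \left(-3\right)\right)^{2} + 100} + 1722\right) - - \frac{195}{1297} = \left(\sqrt{\left(-18\right)^{2} + 100} + 1722\right) + \frac{195}{1297} = \left(\sqrt{324 + 100} + 1722\right) + \frac{195}{1297} = \left(\sqrt{424} + 1722\right) + \frac{195}{1297} = \left(2 \sqrt{106} + 1722\right) + \frac{195}{1297} = \left(1722 + 2 \sqrt{106}\right) + \frac{195}{1297} = \frac{2233629}{1297} + 2 \sqrt{106}$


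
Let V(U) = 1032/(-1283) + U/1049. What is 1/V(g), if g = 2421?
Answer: 1345867/2023575 ≈ 0.66509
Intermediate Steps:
V(U) = -1032/1283 + U/1049 (V(U) = 1032*(-1/1283) + U*(1/1049) = -1032/1283 + U/1049)
1/V(g) = 1/(-1032/1283 + (1/1049)*2421) = 1/(-1032/1283 + 2421/1049) = 1/(2023575/1345867) = 1345867/2023575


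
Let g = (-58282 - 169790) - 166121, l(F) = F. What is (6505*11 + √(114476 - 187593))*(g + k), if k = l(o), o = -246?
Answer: -28224082645 - 6705463*I*√253 ≈ -2.8224e+10 - 1.0666e+8*I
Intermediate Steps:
k = -246
g = -394193 (g = -228072 - 166121 = -394193)
(6505*11 + √(114476 - 187593))*(g + k) = (6505*11 + √(114476 - 187593))*(-394193 - 246) = (71555 + √(-73117))*(-394439) = (71555 + 17*I*√253)*(-394439) = -28224082645 - 6705463*I*√253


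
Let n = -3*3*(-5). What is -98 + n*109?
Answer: 4807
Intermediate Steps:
n = 45 (n = -9*(-5) = 45)
-98 + n*109 = -98 + 45*109 = -98 + 4905 = 4807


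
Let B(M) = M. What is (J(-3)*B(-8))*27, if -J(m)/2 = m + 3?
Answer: 0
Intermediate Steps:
J(m) = -6 - 2*m (J(m) = -2*(m + 3) = -2*(3 + m) = -6 - 2*m)
(J(-3)*B(-8))*27 = ((-6 - 2*(-3))*(-8))*27 = ((-6 + 6)*(-8))*27 = (0*(-8))*27 = 0*27 = 0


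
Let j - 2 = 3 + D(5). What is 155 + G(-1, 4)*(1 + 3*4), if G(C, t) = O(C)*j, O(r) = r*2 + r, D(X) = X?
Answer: -235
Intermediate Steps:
j = 10 (j = 2 + (3 + 5) = 2 + 8 = 10)
O(r) = 3*r (O(r) = 2*r + r = 3*r)
G(C, t) = 30*C (G(C, t) = (3*C)*10 = 30*C)
155 + G(-1, 4)*(1 + 3*4) = 155 + (30*(-1))*(1 + 3*4) = 155 - 30*(1 + 12) = 155 - 30*13 = 155 - 390 = -235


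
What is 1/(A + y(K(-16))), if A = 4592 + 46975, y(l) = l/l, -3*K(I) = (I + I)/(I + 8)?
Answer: 1/51568 ≈ 1.9392e-5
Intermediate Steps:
K(I) = -2*I/(3*(8 + I)) (K(I) = -(I + I)/(3*(I + 8)) = -2*I/(3*(8 + I)))
y(l) = 1
A = 51567
1/(A + y(K(-16))) = 1/(51567 + 1) = 1/51568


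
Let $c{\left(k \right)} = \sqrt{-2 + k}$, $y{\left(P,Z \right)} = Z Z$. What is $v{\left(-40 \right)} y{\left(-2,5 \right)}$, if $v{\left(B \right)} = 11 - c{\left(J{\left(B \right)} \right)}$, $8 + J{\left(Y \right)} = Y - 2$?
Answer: $275 - 50 i \sqrt{13} \approx 275.0 - 180.28 i$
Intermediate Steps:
$y{\left(P,Z \right)} = Z^{2}$
$J{\left(Y \right)} = -10 + Y$ ($J{\left(Y \right)} = -8 + \left(Y - 2\right) = -8 + \left(-2 + Y\right) = -10 + Y$)
$v{\left(B \right)} = 11 - \sqrt{-12 + B}$ ($v{\left(B \right)} = 11 - \sqrt{-2 + \left(-10 + B\right)} = 11 - \sqrt{-12 + B}$)
$v{\left(-40 \right)} y{\left(-2,5 \right)} = \left(11 - \sqrt{-12 - 40}\right) 5^{2} = \left(11 - \sqrt{-52}\right) 25 = \left(11 - 2 i \sqrt{13}\right) 25 = 275 - 50 i \sqrt{13}$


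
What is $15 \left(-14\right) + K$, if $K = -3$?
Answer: $-213$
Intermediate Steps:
$15 \left(-14\right) + K = 15 \left(-14\right) - 3 = -210 - 3 = -213$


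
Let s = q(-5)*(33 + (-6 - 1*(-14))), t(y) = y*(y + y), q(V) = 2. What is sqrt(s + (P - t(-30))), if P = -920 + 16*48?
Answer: I*sqrt(1870) ≈ 43.243*I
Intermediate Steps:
t(y) = 2*y**2 (t(y) = y*(2*y) = 2*y**2)
s = 82 (s = 2*(33 + (-6 - 1*(-14))) = 2*(33 + (-6 + 14)) = 2*(33 + 8) = 2*41 = 82)
P = -152 (P = -920 + 768 = -152)
sqrt(s + (P - t(-30))) = sqrt(82 + (-152 - 2*(-30)**2)) = sqrt(82 + (-152 - 2*900)) = sqrt(82 + (-152 - 1*1800)) = sqrt(82 + (-152 - 1800)) = sqrt(82 - 1952) = sqrt(-1870) = I*sqrt(1870)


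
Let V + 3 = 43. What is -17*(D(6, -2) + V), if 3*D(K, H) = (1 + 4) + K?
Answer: -2227/3 ≈ -742.33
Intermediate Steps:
V = 40 (V = -3 + 43 = 40)
D(K, H) = 5/3 + K/3 (D(K, H) = ((1 + 4) + K)/3 = (5 + K)/3 = 5/3 + K/3)
-17*(D(6, -2) + V) = -17*((5/3 + (1/3)*6) + 40) = -17*((5/3 + 2) + 40) = -17*(11/3 + 40) = -17*131/3 = -2227/3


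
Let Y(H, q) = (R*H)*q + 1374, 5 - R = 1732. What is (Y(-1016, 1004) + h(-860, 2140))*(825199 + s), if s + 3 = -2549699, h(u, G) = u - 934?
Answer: -3037970896196324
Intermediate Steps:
R = -1727 (R = 5 - 1*1732 = 5 - 1732 = -1727)
Y(H, q) = 1374 - 1727*H*q (Y(H, q) = (-1727*H)*q + 1374 = -1727*H*q + 1374 = 1374 - 1727*H*q)
h(u, G) = -934 + u
s = -2549702 (s = -3 - 2549699 = -2549702)
(Y(-1016, 1004) + h(-860, 2140))*(825199 + s) = ((1374 - 1727*(-1016)*1004) + (-934 - 860))*(825199 - 2549702) = ((1374 + 1761650528) - 1794)*(-1724503) = (1761651902 - 1794)*(-1724503) = 1761650108*(-1724503) = -3037970896196324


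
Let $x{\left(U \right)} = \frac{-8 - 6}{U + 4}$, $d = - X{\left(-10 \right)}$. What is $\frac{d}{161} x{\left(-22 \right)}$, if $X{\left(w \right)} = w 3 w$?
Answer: $- \frac{100}{69} \approx -1.4493$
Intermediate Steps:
$X{\left(w \right)} = 3 w^{2}$
$d = -300$ ($d = - 3 \left(-10\right)^{2} = - 3 \cdot 100 = \left(-1\right) 300 = -300$)
$x{\left(U \right)} = - \frac{14}{4 + U}$
$\frac{d}{161} x{\left(-22 \right)} = - \frac{300}{161} \left(- \frac{14}{4 - 22}\right) = \left(-300\right) \frac{1}{161} \left(- \frac{14}{-18}\right) = - \frac{300 \left(\left(-14\right) \left(- \frac{1}{18}\right)\right)}{161} = \left(- \frac{300}{161}\right) \frac{7}{9} = - \frac{100}{69}$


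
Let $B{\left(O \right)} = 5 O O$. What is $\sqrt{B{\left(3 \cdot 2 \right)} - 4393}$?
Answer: $i \sqrt{4213} \approx 64.908 i$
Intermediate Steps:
$B{\left(O \right)} = 5 O^{2}$
$\sqrt{B{\left(3 \cdot 2 \right)} - 4393} = \sqrt{5 \left(3 \cdot 2\right)^{2} - 4393} = \sqrt{5 \cdot 6^{2} - 4393} = \sqrt{5 \cdot 36 - 4393} = \sqrt{180 - 4393} = \sqrt{-4213} = i \sqrt{4213}$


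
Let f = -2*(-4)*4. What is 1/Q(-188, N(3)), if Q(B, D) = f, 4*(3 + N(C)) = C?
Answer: 1/32 ≈ 0.031250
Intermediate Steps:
N(C) = -3 + C/4
f = 32 (f = 8*4 = 32)
Q(B, D) = 32
1/Q(-188, N(3)) = 1/32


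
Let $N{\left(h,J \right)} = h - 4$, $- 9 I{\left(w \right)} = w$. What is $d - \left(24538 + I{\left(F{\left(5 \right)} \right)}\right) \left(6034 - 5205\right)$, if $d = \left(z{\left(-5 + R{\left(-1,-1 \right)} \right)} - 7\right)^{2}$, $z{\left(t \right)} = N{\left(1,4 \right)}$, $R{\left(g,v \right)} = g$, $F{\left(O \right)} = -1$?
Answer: $- \frac{183077947}{9} \approx -2.0342 \cdot 10^{7}$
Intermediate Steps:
$I{\left(w \right)} = - \frac{w}{9}$
$N{\left(h,J \right)} = -4 + h$
$z{\left(t \right)} = -3$ ($z{\left(t \right)} = -4 + 1 = -3$)
$d = 100$ ($d = \left(-3 - 7\right)^{2} = \left(-10\right)^{2} = 100$)
$d - \left(24538 + I{\left(F{\left(5 \right)} \right)}\right) \left(6034 - 5205\right) = 100 - \left(24538 - - \frac{1}{9}\right) \left(6034 - 5205\right) = 100 - \left(24538 + \frac{1}{9}\right) 829 = 100 - \frac{220843}{9} \cdot 829 = 100 - \frac{183078847}{9} = - \frac{183077947}{9}$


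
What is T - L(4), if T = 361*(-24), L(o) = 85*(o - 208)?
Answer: 8676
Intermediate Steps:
L(o) = -17680 + 85*o (L(o) = 85*(-208 + o) = -17680 + 85*o)
T = -8664
T - L(4) = -8664 - (-17680 + 85*4) = -8664 - (-17680 + 340) = -8664 - 1*(-17340) = -8664 + 17340 = 8676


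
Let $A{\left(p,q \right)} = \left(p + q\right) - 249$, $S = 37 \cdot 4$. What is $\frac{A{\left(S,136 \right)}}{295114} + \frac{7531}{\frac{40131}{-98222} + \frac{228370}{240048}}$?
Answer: $\frac{13100544223877207281}{944187130452782} \approx 13875.0$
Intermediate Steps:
$S = 148$
$A{\left(p,q \right)} = -249 + p + q$
$\frac{A{\left(S,136 \right)}}{295114} + \frac{7531}{\frac{40131}{-98222} + \frac{228370}{240048}} = \frac{-249 + 148 + 136}{295114} + \frac{7531}{\frac{40131}{-98222} + \frac{228370}{240048}} = 35 \cdot \frac{1}{295114} + \frac{7531}{40131 \left(- \frac{1}{98222}\right) + 228370 \cdot \frac{1}{240048}} = \frac{35}{295114} + \frac{7531}{- \frac{40131}{98222} + \frac{114185}{120024}} = \frac{35}{295114} + \frac{7531}{\frac{3199397963}{5894498664}} = \frac{35}{295114} + 7531 \cdot \frac{5894498664}{3199397963} = \frac{35}{295114} + \frac{44391469438584}{3199397963} = \frac{13100544223877207281}{944187130452782}$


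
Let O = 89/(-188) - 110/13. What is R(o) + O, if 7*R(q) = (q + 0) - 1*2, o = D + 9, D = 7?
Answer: -16949/2444 ≈ -6.9349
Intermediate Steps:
o = 16 (o = 7 + 9 = 16)
R(q) = -2/7 + q/7 (R(q) = ((q + 0) - 1*2)/7 = (q - 2)/7 = (-2 + q)/7 = -2/7 + q/7)
O = -21837/2444 (O = 89*(-1/188) - 110*1/13 = -89/188 - 110/13 = -21837/2444 ≈ -8.9349)
R(o) + O = (-2/7 + (⅐)*16) - 21837/2444 = (-2/7 + 16/7) - 21837/2444 = 2 - 21837/2444 = -16949/2444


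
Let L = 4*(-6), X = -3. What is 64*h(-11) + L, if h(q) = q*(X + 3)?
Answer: -24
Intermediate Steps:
h(q) = 0 (h(q) = q*(-3 + 3) = q*0 = 0)
L = -24
64*h(-11) + L = 64*0 - 24 = 0 - 24 = -24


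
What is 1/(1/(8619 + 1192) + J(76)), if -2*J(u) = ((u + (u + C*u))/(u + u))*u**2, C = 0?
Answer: -9811/28334167 ≈ -0.00034626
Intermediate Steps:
J(u) = -u**2/2 (J(u) = -(u + (u + 0*u))/(u + u)*u**2/2 = -(u + (u + 0))/((2*u))*u**2/2 = -(u + u)*(1/(2*u))*u**2/2 = -(2*u)*(1/(2*u))*u**2/2 = -u**2/2)
1/(1/(8619 + 1192) + J(76)) = 1/(1/(8619 + 1192) - 1/2*76**2) = 1/(1/9811 - 1/2*5776) = 1/(1/9811 - 2888) = 1/(-28334167/9811) = -9811/28334167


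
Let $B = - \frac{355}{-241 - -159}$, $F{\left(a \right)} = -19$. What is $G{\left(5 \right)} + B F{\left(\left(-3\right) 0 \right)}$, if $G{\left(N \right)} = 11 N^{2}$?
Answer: $\frac{15805}{82} \approx 192.74$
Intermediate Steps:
$B = \frac{355}{82}$ ($B = - \frac{355}{-241 + 159} = - \frac{355}{-82} = \left(-355\right) \left(- \frac{1}{82}\right) = \frac{355}{82} \approx 4.3293$)
$G{\left(5 \right)} + B F{\left(\left(-3\right) 0 \right)} = 11 \cdot 5^{2} + \frac{355}{82} \left(-19\right) = 11 \cdot 25 - \frac{6745}{82} = 275 - \frac{6745}{82} = \frac{15805}{82}$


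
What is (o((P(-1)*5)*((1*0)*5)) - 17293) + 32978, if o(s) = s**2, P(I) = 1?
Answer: 15685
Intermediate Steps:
(o((P(-1)*5)*((1*0)*5)) - 17293) + 32978 = (((1*5)*((1*0)*5))**2 - 17293) + 32978 = ((5*(0*5))**2 - 17293) + 32978 = ((5*0)**2 - 17293) + 32978 = (0**2 - 17293) + 32978 = (0 - 17293) + 32978 = -17293 + 32978 = 15685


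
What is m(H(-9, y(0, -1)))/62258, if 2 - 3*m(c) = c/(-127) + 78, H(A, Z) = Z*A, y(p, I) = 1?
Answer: -9661/23720298 ≈ -0.00040729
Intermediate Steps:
H(A, Z) = A*Z
m(c) = -76/3 + c/381 (m(c) = ⅔ - (c/(-127) + 78)/3 = ⅔ - (c*(-1/127) + 78)/3 = ⅔ - (-c/127 + 78)/3 = ⅔ - (78 - c/127)/3 = ⅔ + (-26 + c/381) = -76/3 + c/381)
m(H(-9, y(0, -1)))/62258 = (-76/3 + (-9*1)/381)/62258 = (-76/3 + (1/381)*(-9))*(1/62258) = (-76/3 - 3/127)*(1/62258) = -9661/381*1/62258 = -9661/23720298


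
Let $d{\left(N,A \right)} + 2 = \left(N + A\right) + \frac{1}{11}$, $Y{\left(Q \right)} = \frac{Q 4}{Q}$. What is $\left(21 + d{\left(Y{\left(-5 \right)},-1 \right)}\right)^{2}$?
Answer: $\frac{59049}{121} \approx 488.01$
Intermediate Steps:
$Y{\left(Q \right)} = 4$ ($Y{\left(Q \right)} = \frac{4 Q}{Q} = 4$)
$d{\left(N,A \right)} = - \frac{21}{11} + A + N$ ($d{\left(N,A \right)} = -2 + \left(\left(N + A\right) + \frac{1}{11}\right) = -2 + \left(\left(A + N\right) + \frac{1}{11}\right) = -2 + \left(\frac{1}{11} + A + N\right) = - \frac{21}{11} + A + N$)
$\left(21 + d{\left(Y{\left(-5 \right)},-1 \right)}\right)^{2} = \left(21 - - \frac{12}{11}\right)^{2} = \left(21 + \frac{12}{11}\right)^{2} = \left(\frac{243}{11}\right)^{2} = \frac{59049}{121}$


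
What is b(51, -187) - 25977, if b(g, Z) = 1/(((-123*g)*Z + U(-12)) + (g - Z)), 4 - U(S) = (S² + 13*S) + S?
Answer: -30479255708/1173317 ≈ -25977.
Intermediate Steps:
U(S) = 4 - S² - 14*S (U(S) = 4 - ((S² + 13*S) + S) = 4 - (S² + 14*S) = 4 + (-S² - 14*S) = 4 - S² - 14*S)
b(g, Z) = 1/(28 + g - Z - 123*Z*g) (b(g, Z) = 1/(((-123*g)*Z + (4 - 1*(-12)² - 14*(-12))) + (g - Z)) = 1/((-123*Z*g + (4 - 1*144 + 168)) + (g - Z)) = 1/((-123*Z*g + (4 - 144 + 168)) + (g - Z)) = 1/((-123*Z*g + 28) + (g - Z)) = 1/((28 - 123*Z*g) + (g - Z)) = 1/(28 + g - Z - 123*Z*g))
b(51, -187) - 25977 = -1/(-28 - 187 - 1*51 + 123*(-187)*51) - 25977 = -1/(-28 - 187 - 51 - 1173051) - 25977 = -1/(-1173317) - 25977 = -1*(-1/1173317) - 25977 = 1/1173317 - 25977 = -30479255708/1173317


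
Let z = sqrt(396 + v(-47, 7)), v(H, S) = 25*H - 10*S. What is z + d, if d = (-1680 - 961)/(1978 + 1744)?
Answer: -2641/3722 + I*sqrt(849) ≈ -0.70957 + 29.138*I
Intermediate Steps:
d = -2641/3722 ≈ -0.70957
v(H, S) = -10*S + 25*H
z = I*sqrt(849) (z = sqrt(396 + (-10*7 + 25*(-47))) = sqrt(396 + (-70 - 1175)) = sqrt(396 - 1245) = sqrt(-849) = I*sqrt(849) ≈ 29.138*I)
z + d = I*sqrt(849) - 2641/3722 = -2641/3722 + I*sqrt(849)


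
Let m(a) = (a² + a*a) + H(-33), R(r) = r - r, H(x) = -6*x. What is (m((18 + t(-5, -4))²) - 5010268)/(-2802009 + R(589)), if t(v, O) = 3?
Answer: 4621108/2802009 ≈ 1.6492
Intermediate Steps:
R(r) = 0
m(a) = 198 + 2*a² (m(a) = (a² + a*a) - 6*(-33) = (a² + a²) + 198 = 2*a² + 198 = 198 + 2*a²)
(m((18 + t(-5, -4))²) - 5010268)/(-2802009 + R(589)) = ((198 + 2*((18 + 3)²)²) - 5010268)/(-2802009 + 0) = ((198 + 2*(21²)²) - 5010268)/(-2802009) = ((198 + 2*441²) - 5010268)*(-1/2802009) = ((198 + 2*194481) - 5010268)*(-1/2802009) = ((198 + 388962) - 5010268)*(-1/2802009) = (389160 - 5010268)*(-1/2802009) = -4621108*(-1/2802009) = 4621108/2802009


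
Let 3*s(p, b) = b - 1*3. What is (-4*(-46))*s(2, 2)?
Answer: -184/3 ≈ -61.333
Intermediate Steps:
s(p, b) = -1 + b/3 (s(p, b) = (b - 1*3)/3 = (b - 3)/3 = (-3 + b)/3 = -1 + b/3)
(-4*(-46))*s(2, 2) = (-4*(-46))*(-1 + (1/3)*2) = 184*(-1 + 2/3) = 184*(-1/3) = -184/3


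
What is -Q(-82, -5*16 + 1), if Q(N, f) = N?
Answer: 82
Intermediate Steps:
-Q(-82, -5*16 + 1) = -1*(-82) = 82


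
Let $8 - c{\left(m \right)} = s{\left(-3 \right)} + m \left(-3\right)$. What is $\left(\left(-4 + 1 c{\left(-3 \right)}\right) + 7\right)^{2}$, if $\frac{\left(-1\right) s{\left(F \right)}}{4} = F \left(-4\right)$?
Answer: $2500$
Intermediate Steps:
$s{\left(F \right)} = 16 F$ ($s{\left(F \right)} = - 4 F \left(-4\right) = - 4 \left(- 4 F\right) = 16 F$)
$c{\left(m \right)} = 56 + 3 m$ ($c{\left(m \right)} = 8 - \left(16 \left(-3\right) + m \left(-3\right)\right) = 8 - \left(-48 - 3 m\right) = 8 + \left(48 + 3 m\right) = 56 + 3 m$)
$\left(\left(-4 + 1 c{\left(-3 \right)}\right) + 7\right)^{2} = \left(\left(-4 + 1 \left(56 + 3 \left(-3\right)\right)\right) + 7\right)^{2} = \left(\left(-4 + 1 \left(56 - 9\right)\right) + 7\right)^{2} = \left(\left(-4 + 1 \cdot 47\right) + 7\right)^{2} = \left(\left(-4 + 47\right) + 7\right)^{2} = \left(43 + 7\right)^{2} = 50^{2} = 2500$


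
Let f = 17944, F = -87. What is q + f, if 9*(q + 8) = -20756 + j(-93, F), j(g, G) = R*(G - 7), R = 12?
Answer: 139540/9 ≈ 15504.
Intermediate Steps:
j(g, G) = -84 + 12*G (j(g, G) = 12*(G - 7) = 12*(-7 + G) = -84 + 12*G)
q = -21956/9 (q = -8 + (-20756 + (-84 + 12*(-87)))/9 = -8 + (-20756 + (-84 - 1044))/9 = -8 + (-20756 - 1128)/9 = -8 + (⅑)*(-21884) = -8 - 21884/9 = -21956/9 ≈ -2439.6)
q + f = -21956/9 + 17944 = 139540/9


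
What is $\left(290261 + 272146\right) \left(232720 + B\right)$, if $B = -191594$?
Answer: $23129550282$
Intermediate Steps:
$\left(290261 + 272146\right) \left(232720 + B\right) = \left(290261 + 272146\right) \left(232720 - 191594\right) = 562407 \cdot 41126 = 23129550282$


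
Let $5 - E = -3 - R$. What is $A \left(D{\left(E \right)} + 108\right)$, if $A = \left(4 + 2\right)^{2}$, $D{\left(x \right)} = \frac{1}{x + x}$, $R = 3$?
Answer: $\frac{42786}{11} \approx 3889.6$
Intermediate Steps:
$E = 11$ ($E = 5 - \left(-3 - 3\right) = 5 - -6 = 5 + 6 = 11$)
$D{\left(x \right)} = \frac{1}{2 x}$
$A = 36$ ($A = 6^{2} = 36$)
$A \left(D{\left(E \right)} + 108\right) = 36 \left(\frac{1}{2 \cdot 11} + 108\right) = 36 \left(\frac{1}{2} \cdot \frac{1}{11} + 108\right) = 36 \left(\frac{1}{22} + 108\right) = 36 \cdot \frac{2377}{22} = \frac{42786}{11}$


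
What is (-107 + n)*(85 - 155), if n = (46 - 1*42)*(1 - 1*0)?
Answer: 7210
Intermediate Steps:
n = 4 (n = (46 - 42)*(1 + 0) = 4*1 = 4)
(-107 + n)*(85 - 155) = (-107 + 4)*(85 - 155) = -103*(-70) = 7210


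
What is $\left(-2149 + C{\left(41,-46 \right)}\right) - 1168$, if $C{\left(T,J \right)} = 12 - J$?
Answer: $-3259$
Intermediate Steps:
$\left(-2149 + C{\left(41,-46 \right)}\right) - 1168 = \left(-2149 + \left(12 - -46\right)\right) - 1168 = \left(-2149 + \left(12 + 46\right)\right) - 1168 = \left(-2149 + 58\right) - 1168 = -2091 - 1168 = -3259$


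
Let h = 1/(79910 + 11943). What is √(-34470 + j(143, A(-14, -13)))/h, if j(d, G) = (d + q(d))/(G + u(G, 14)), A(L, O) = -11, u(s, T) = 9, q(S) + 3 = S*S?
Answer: 91853*I*√179058/2 ≈ 1.9434e+7*I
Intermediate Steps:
q(S) = -3 + S² (q(S) = -3 + S*S = -3 + S²)
j(d, G) = (-3 + d + d²)/(9 + G) (j(d, G) = (d + (-3 + d²))/(G + 9) = (-3 + d + d²)/(9 + G))
h = 1/91853 ≈ 1.0887e-5
√(-34470 + j(143, A(-14, -13)))/h = √(-34470 + (-3 + 143 + 143²)/(9 - 11))/(1/91853) = √(-34470 + (-3 + 143 + 20449)/(-2))*91853 = √(-34470 - ½*20589)*91853 = √(-34470 - 20589/2)*91853 = √(-89529/2)*91853 = (I*√179058/2)*91853 = 91853*I*√179058/2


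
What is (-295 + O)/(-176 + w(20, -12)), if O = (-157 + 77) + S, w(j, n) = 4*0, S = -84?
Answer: 459/176 ≈ 2.6080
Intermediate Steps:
w(j, n) = 0
O = -164 (O = (-157 + 77) - 84 = -80 - 84 = -164)
(-295 + O)/(-176 + w(20, -12)) = (-295 - 164)/(-176 + 0) = -459/(-176) = -459*(-1/176) = 459/176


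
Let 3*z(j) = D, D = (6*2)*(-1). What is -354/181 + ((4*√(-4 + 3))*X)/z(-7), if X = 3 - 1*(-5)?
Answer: -354/181 - 8*I ≈ -1.9558 - 8.0*I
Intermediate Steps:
X = 8 (X = 3 + 5 = 8)
D = -12 (D = 12*(-1) = -12)
z(j) = -4 (z(j) = (⅓)*(-12) = -4)
-354/181 + ((4*√(-4 + 3))*X)/z(-7) = -354/181 + ((4*√(-4 + 3))*8)/(-4) = -354*1/181 + ((4*√(-1))*8)*(-¼) = -354/181 + ((4*I)*8)*(-¼) = -354/181 + (32*I)*(-¼) = -354/181 - 8*I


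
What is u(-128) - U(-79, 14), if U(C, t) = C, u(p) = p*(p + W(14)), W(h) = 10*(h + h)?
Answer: -19377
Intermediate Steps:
W(h) = 20*h (W(h) = 10*(2*h) = 20*h)
u(p) = p*(280 + p) (u(p) = p*(p + 20*14) = p*(p + 280) = p*(280 + p))
u(-128) - U(-79, 14) = -128*(280 - 128) - 1*(-79) = -128*152 + 79 = -19456 + 79 = -19377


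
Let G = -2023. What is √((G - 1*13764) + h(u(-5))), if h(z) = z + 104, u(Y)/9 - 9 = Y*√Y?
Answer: √(-15602 - 45*I*√5) ≈ 0.4028 - 124.91*I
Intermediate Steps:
u(Y) = 81 + 9*Y^(3/2) (u(Y) = 81 + 9*(Y*√Y) = 81 + 9*Y^(3/2))
h(z) = 104 + z
√((G - 1*13764) + h(u(-5))) = √((-2023 - 1*13764) + (104 + (81 + 9*(-5)^(3/2)))) = √((-2023 - 13764) + (104 + (81 + 9*(-5*I*√5)))) = √(-15787 + (104 + (81 - 45*I*√5))) = √(-15787 + (185 - 45*I*√5)) = √(-15602 - 45*I*√5)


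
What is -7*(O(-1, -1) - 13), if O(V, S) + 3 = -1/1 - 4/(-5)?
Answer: 567/5 ≈ 113.40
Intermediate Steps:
O(V, S) = -16/5 (O(V, S) = -3 + (-1/1 - 4/(-5)) = -3 + (-1*1 - 4*(-⅕)) = -3 + (-1 + ⅘) = -3 - ⅕ = -16/5)
-7*(O(-1, -1) - 13) = -7*(-16/5 - 13) = -7*(-81/5) = 567/5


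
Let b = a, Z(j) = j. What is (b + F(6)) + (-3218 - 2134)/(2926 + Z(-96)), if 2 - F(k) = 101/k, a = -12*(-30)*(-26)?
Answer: -79608391/8490 ≈ -9376.7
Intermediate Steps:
a = -9360 (a = 360*(-26) = -9360)
b = -9360
F(k) = 2 - 101/k
(b + F(6)) + (-3218 - 2134)/(2926 + Z(-96)) = (-9360 + (2 - 101/6)) + (-3218 - 2134)/(2926 - 96) = (-9360 + (2 - 101*⅙)) - 5352/2830 = (-9360 + (2 - 101/6)) - 5352*1/2830 = (-9360 - 89/6) - 2676/1415 = -56249/6 - 2676/1415 = -79608391/8490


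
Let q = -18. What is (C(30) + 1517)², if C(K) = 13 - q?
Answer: 2396304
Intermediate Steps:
C(K) = 31 (C(K) = 13 - 1*(-18) = 13 + 18 = 31)
(C(30) + 1517)² = (31 + 1517)² = 1548² = 2396304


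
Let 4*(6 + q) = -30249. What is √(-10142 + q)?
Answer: I*√70841/2 ≈ 133.08*I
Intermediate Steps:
q = -30273/4 (q = -6 + (¼)*(-30249) = -6 - 30249/4 = -30273/4 ≈ -7568.3)
√(-10142 + q) = √(-10142 - 30273/4) = √(-70841/4) = I*√70841/2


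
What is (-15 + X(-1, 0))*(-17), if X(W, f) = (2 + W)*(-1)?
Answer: 272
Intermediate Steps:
X(W, f) = -2 - W
(-15 + X(-1, 0))*(-17) = (-15 + (-2 - 1*(-1)))*(-17) = (-15 + (-2 + 1))*(-17) = (-15 - 1)*(-17) = -16*(-17) = 272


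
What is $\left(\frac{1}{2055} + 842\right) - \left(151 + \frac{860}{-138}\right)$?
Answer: $\frac{10984896}{15755} \approx 697.23$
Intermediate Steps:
$\left(\frac{1}{2055} + 842\right) - \left(151 + \frac{860}{-138}\right) = \left(\frac{1}{2055} + 842\right) - \left(151 + 860 \left(- \frac{1}{138}\right)\right) = \frac{1730311}{2055} - \frac{9989}{69} = \frac{10984896}{15755}$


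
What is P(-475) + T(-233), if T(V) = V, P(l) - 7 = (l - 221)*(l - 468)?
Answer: 656102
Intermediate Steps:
P(l) = 7 + (-468 + l)*(-221 + l) (P(l) = 7 + (l - 221)*(l - 468) = 7 + (-221 + l)*(-468 + l) = 7 + (-468 + l)*(-221 + l))
P(-475) + T(-233) = (103435 + (-475)² - 689*(-475)) - 233 = (103435 + 225625 + 327275) - 233 = 656335 - 233 = 656102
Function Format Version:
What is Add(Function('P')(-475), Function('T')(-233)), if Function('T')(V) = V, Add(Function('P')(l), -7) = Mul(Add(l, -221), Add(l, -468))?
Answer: 656102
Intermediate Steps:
Function('P')(l) = Add(7, Mul(Add(-468, l), Add(-221, l))) (Function('P')(l) = Add(7, Mul(Add(l, -221), Add(l, -468))) = Add(7, Mul(Add(-221, l), Add(-468, l))) = Add(7, Mul(Add(-468, l), Add(-221, l))))
Add(Function('P')(-475), Function('T')(-233)) = Add(Add(103435, Pow(-475, 2), Mul(-689, -475)), -233) = Add(Add(103435, 225625, 327275), -233) = Add(656335, -233) = 656102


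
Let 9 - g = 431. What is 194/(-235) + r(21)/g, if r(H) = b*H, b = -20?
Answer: 8416/49585 ≈ 0.16973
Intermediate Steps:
g = -422 (g = 9 - 1*431 = 9 - 431 = -422)
r(H) = -20*H
194/(-235) + r(21)/g = 194/(-235) - 20*21/(-422) = 194*(-1/235) - 420*(-1/422) = -194/235 + 210/211 = 8416/49585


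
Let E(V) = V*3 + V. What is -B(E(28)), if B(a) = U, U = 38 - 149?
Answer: 111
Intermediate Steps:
U = -111
E(V) = 4*V (E(V) = 3*V + V = 4*V)
B(a) = -111
-B(E(28)) = -1*(-111) = 111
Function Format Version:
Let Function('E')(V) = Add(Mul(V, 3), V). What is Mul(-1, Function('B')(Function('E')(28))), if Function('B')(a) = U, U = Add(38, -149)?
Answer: 111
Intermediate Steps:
U = -111
Function('E')(V) = Mul(4, V) (Function('E')(V) = Add(Mul(3, V), V) = Mul(4, V))
Function('B')(a) = -111
Mul(-1, Function('B')(Function('E')(28))) = Mul(-1, -111) = 111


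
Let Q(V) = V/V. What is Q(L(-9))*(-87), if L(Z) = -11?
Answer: -87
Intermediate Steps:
Q(V) = 1
Q(L(-9))*(-87) = 1*(-87) = -87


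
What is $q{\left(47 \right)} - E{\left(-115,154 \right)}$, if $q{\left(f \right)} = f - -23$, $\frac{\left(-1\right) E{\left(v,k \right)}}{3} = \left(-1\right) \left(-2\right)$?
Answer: $76$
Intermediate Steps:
$E{\left(v,k \right)} = -6$ ($E{\left(v,k \right)} = - 3 \left(\left(-1\right) \left(-2\right)\right) = \left(-3\right) 2 = -6$)
$q{\left(f \right)} = 23 + f$ ($q{\left(f \right)} = f + 23 = 23 + f$)
$q{\left(47 \right)} - E{\left(-115,154 \right)} = \left(23 + 47\right) - -6 = 70 + 6 = 76$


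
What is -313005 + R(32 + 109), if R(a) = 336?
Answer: -312669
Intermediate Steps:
-313005 + R(32 + 109) = -313005 + 336 = -312669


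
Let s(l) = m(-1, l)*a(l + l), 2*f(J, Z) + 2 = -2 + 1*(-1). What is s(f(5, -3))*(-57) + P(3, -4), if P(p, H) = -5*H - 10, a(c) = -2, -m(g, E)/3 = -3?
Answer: 1036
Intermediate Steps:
m(g, E) = 9 (m(g, E) = -3*(-3) = 9)
f(J, Z) = -5/2 (f(J, Z) = -1 + (-2 + 1*(-1))/2 = -1 + (-2 - 1)/2 = -1 + (½)*(-3) = -1 - 3/2 = -5/2)
P(p, H) = -10 - 5*H
s(l) = -18 (s(l) = 9*(-2) = -18)
s(f(5, -3))*(-57) + P(3, -4) = -18*(-57) + (-10 - 5*(-4)) = 1026 + (-10 + 20) = 1026 + 10 = 1036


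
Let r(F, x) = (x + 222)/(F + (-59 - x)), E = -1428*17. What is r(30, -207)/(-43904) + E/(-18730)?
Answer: 94857261381/73186650880 ≈ 1.2961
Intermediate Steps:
E = -24276
r(F, x) = (222 + x)/(-59 + F - x)
r(30, -207)/(-43904) + E/(-18730) = ((-222 - 1*(-207))/(59 - 207 - 1*30))/(-43904) - 24276/(-18730) = ((-222 + 207)/(59 - 207 - 30))*(-1/43904) - 24276*(-1/18730) = (-15/(-178))*(-1/43904) + 12138/9365 = -1/178*(-15)*(-1/43904) + 12138/9365 = (15/178)*(-1/43904) + 12138/9365 = -15/7814912 + 12138/9365 = 94857261381/73186650880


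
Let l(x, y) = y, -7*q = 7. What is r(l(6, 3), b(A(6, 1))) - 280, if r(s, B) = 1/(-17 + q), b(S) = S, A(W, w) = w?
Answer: -5041/18 ≈ -280.06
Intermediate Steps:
q = -1 (q = -⅐*7 = -1)
r(s, B) = -1/18 (r(s, B) = 1/(-17 - 1) = 1/(-18) = -1/18)
r(l(6, 3), b(A(6, 1))) - 280 = -1/18 - 280 = -5041/18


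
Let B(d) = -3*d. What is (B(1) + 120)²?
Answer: 13689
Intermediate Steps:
(B(1) + 120)² = (-3*1 + 120)² = (-3 + 120)² = 117² = 13689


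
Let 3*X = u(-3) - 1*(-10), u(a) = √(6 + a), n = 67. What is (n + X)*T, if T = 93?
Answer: 6541 + 31*√3 ≈ 6594.7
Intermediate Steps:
X = 10/3 + √3/3 (X = (√(6 - 3) - 1*(-10))/3 = (√3 + 10)/3 = (10 + √3)/3 = 10/3 + √3/3 ≈ 3.9107)
(n + X)*T = (67 + (10/3 + √3/3))*93 = (211/3 + √3/3)*93 = 6541 + 31*√3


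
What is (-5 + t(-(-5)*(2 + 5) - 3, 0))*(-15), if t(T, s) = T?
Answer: -405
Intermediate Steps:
(-5 + t(-(-5)*(2 + 5) - 3, 0))*(-15) = (-5 + (-(-5)*(2 + 5) - 3))*(-15) = (-5 + (-(-5)*7 - 3))*(-15) = (-5 + (-1*(-35) - 3))*(-15) = (-5 + (35 - 3))*(-15) = (-5 + 32)*(-15) = 27*(-15) = -405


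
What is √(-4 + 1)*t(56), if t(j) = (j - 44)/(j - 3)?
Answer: 12*I*√3/53 ≈ 0.39216*I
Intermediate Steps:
t(j) = (-44 + j)/(-3 + j)
√(-4 + 1)*t(56) = √(-4 + 1)*((-44 + 56)/(-3 + 56)) = √(-3)*(12/53) = (I*√3)*((1/53)*12) = (I*√3)*(12/53) = 12*I*√3/53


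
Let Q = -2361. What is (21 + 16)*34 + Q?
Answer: -1103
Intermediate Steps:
(21 + 16)*34 + Q = (21 + 16)*34 - 2361 = 37*34 - 2361 = 1258 - 2361 = -1103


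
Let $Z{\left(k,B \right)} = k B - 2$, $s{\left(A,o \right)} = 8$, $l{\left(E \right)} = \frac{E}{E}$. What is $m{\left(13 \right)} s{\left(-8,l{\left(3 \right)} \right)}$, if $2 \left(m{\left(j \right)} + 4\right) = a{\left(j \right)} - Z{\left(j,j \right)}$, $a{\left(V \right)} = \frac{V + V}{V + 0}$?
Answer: $-692$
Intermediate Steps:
$l{\left(E \right)} = 1$
$Z{\left(k,B \right)} = -2 + B k$ ($Z{\left(k,B \right)} = B k - 2 = -2 + B k$)
$a{\left(V \right)} = 2$ ($a{\left(V \right)} = \frac{2 V}{V} = 2$)
$m{\left(j \right)} = -2 - \frac{j^{2}}{2}$ ($m{\left(j \right)} = -4 + \frac{2 - \left(-2 + j j\right)}{2} = -4 + \frac{2 - \left(-2 + j^{2}\right)}{2} = -4 + \frac{4 - j^{2}}{2} = -4 - \left(-2 + \frac{j^{2}}{2}\right) = -2 - \frac{j^{2}}{2}$)
$m{\left(13 \right)} s{\left(-8,l{\left(3 \right)} \right)} = \left(-2 - \frac{13^{2}}{2}\right) 8 = \left(-2 - \frac{169}{2}\right) 8 = \left(- \frac{173}{2}\right) 8 = -692$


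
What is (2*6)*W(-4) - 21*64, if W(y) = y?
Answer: -1392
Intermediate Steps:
(2*6)*W(-4) - 21*64 = (2*6)*(-4) - 21*64 = 12*(-4) - 1344 = -48 - 1344 = -1392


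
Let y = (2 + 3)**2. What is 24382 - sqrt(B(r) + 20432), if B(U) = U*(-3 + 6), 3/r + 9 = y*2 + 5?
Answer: 24382 - sqrt(43234526)/46 ≈ 24239.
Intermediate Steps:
y = 25 (y = 5**2 = 25)
r = 3/46 (r = 3/(-9 + (25*2 + 5)) = 3/(-9 + (50 + 5)) = 3/(-9 + 55) = 3/46 ≈ 0.065217)
B(U) = 3*U (B(U) = U*3 = 3*U)
24382 - sqrt(B(r) + 20432) = 24382 - sqrt(3*(3/46) + 20432) = 24382 - sqrt(9/46 + 20432) = 24382 - sqrt(939881/46) = 24382 - sqrt(43234526)/46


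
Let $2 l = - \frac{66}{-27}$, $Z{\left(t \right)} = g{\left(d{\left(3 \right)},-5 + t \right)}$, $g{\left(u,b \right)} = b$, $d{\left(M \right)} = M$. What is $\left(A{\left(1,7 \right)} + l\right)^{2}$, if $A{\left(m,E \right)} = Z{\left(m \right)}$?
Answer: $\frac{625}{81} \approx 7.716$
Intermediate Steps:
$Z{\left(t \right)} = -5 + t$
$A{\left(m,E \right)} = -5 + m$
$l = \frac{11}{9}$ ($l = \frac{\left(-66\right) \frac{1}{-27}}{2} = \frac{\left(-66\right) \left(- \frac{1}{27}\right)}{2} = \frac{1}{2} \cdot \frac{22}{9} = \frac{11}{9} \approx 1.2222$)
$\left(A{\left(1,7 \right)} + l\right)^{2} = \left(\left(-5 + 1\right) + \frac{11}{9}\right)^{2} = \left(-4 + \frac{11}{9}\right)^{2} = \left(- \frac{25}{9}\right)^{2} = \frac{625}{81}$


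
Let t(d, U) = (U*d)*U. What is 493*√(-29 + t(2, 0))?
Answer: 493*I*√29 ≈ 2654.9*I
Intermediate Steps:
t(d, U) = d*U²
493*√(-29 + t(2, 0)) = 493*√(-29 + 2*0²) = 493*√(-29 + 2*0) = 493*√(-29 + 0) = 493*√(-29) = 493*(I*√29) = 493*I*√29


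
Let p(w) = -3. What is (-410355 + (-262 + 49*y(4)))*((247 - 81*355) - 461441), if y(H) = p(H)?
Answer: 201253411036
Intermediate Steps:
y(H) = -3
(-410355 + (-262 + 49*y(4)))*((247 - 81*355) - 461441) = (-410355 + (-262 + 49*(-3)))*((247 - 81*355) - 461441) = (-410355 + (-262 - 147))*((247 - 28755) - 461441) = (-410355 - 409)*(-28508 - 461441) = -410764*(-489949) = 201253411036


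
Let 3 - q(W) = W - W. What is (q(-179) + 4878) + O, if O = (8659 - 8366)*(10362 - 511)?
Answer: 2891224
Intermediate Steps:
O = 2886343 (O = 293*9851 = 2886343)
q(W) = 3 (q(W) = 3 - (W - W) = 3 - 1*0 = 3 + 0 = 3)
(q(-179) + 4878) + O = (3 + 4878) + 2886343 = 4881 + 2886343 = 2891224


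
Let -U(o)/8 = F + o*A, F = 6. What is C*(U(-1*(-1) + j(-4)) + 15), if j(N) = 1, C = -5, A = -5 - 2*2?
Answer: -555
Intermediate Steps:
A = -9 (A = -5 - 4 = -9)
U(o) = -48 + 72*o (U(o) = -8*(6 + o*(-9)) = -8*(6 - 9*o) = -48 + 72*o)
C*(U(-1*(-1) + j(-4)) + 15) = -5*((-48 + 72*(-1*(-1) + 1)) + 15) = -5*((-48 + 72*(1 + 1)) + 15) = -5*((-48 + 72*2) + 15) = -5*((-48 + 144) + 15) = -5*(96 + 15) = -5*111 = -555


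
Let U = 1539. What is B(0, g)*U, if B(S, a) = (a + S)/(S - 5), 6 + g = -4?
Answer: 3078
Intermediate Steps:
g = -10 (g = -6 - 4 = -10)
B(S, a) = (S + a)/(-5 + S)
B(0, g)*U = ((0 - 10)/(-5 + 0))*1539 = (-10/(-5))*1539 = -⅕*(-10)*1539 = 2*1539 = 3078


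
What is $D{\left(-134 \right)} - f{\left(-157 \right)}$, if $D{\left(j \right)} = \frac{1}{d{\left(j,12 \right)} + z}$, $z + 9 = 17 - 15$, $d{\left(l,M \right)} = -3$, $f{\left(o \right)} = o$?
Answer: $\frac{1569}{10} \approx 156.9$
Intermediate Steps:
$z = -7$ ($z = -9 + \left(17 - 15\right) = -9 + 2 = -7$)
$D{\left(j \right)} = - \frac{1}{10}$ ($D{\left(j \right)} = \frac{1}{-3 - 7} = \frac{1}{-10} = - \frac{1}{10}$)
$D{\left(-134 \right)} - f{\left(-157 \right)} = - \frac{1}{10} - -157 = - \frac{1}{10} + 157 = \frac{1569}{10}$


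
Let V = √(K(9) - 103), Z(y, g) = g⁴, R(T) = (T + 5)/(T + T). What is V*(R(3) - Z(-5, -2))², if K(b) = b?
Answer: 1936*I*√94/9 ≈ 2085.6*I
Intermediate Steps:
R(T) = (5 + T)/(2*T) (R(T) = (5 + T)/((2*T)) = (5 + T)*(1/(2*T)) = (5 + T)/(2*T))
V = I*√94 (V = √(9 - 103) = √(-94) = I*√94 ≈ 9.6954*I)
V*(R(3) - Z(-5, -2))² = (I*√94)*((½)*(5 + 3)/3 - 1*(-2)⁴)² = (I*√94)*((½)*(⅓)*8 - 1*16)² = (I*√94)*(4/3 - 16)² = (I*√94)*(-44/3)² = (I*√94)*(1936/9) = 1936*I*√94/9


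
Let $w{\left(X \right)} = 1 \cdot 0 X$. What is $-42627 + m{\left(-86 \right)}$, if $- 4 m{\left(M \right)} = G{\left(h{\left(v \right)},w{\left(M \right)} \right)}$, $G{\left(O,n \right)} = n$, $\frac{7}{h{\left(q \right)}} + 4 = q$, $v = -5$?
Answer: $-42627$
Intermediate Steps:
$h{\left(q \right)} = \frac{7}{-4 + q}$
$w{\left(X \right)} = 0$ ($w{\left(X \right)} = 0 X = 0$)
$m{\left(M \right)} = 0$ ($m{\left(M \right)} = \left(- \frac{1}{4}\right) 0 = 0$)
$-42627 + m{\left(-86 \right)} = -42627 + 0 = -42627$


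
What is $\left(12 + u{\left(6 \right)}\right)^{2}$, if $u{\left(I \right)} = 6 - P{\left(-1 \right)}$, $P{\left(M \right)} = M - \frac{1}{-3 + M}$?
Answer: $\frac{5625}{16} \approx 351.56$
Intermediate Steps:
$u{\left(I \right)} = \frac{27}{4}$ ($u{\left(I \right)} = 6 - \frac{-1 + \left(-1\right)^{2} - -3}{-3 - 1} = 6 - \frac{-1 + 1 + 3}{-4} = 6 - \left(- \frac{1}{4}\right) 3 = 6 - - \frac{3}{4} = 6 + \frac{3}{4} = \frac{27}{4}$)
$\left(12 + u{\left(6 \right)}\right)^{2} = \left(12 + \frac{27}{4}\right)^{2} = \left(\frac{75}{4}\right)^{2} = \frac{5625}{16}$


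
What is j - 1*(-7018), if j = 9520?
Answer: 16538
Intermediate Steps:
j - 1*(-7018) = 9520 - 1*(-7018) = 9520 + 7018 = 16538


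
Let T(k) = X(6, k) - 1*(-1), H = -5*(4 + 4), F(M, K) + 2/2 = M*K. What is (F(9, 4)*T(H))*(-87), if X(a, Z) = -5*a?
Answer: 88305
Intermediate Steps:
F(M, K) = -1 + K*M (F(M, K) = -1 + M*K = -1 + K*M)
H = -40 (H = -5*8 = -40)
T(k) = -29 (T(k) = -5*6 - 1*(-1) = -30 + 1 = -29)
(F(9, 4)*T(H))*(-87) = ((-1 + 4*9)*(-29))*(-87) = ((-1 + 36)*(-29))*(-87) = (35*(-29))*(-87) = -1015*(-87) = 88305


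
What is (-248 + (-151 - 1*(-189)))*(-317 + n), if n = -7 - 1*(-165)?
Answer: 33390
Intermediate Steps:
n = 158 (n = -7 + 165 = 158)
(-248 + (-151 - 1*(-189)))*(-317 + n) = (-248 + (-151 - 1*(-189)))*(-317 + 158) = (-248 + (-151 + 189))*(-159) = (-248 + 38)*(-159) = -210*(-159) = 33390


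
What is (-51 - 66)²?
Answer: 13689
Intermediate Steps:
(-51 - 66)² = (-117)² = 13689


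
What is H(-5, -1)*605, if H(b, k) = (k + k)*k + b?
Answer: -1815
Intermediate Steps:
H(b, k) = b + 2*k² (H(b, k) = (2*k)*k + b = 2*k² + b = b + 2*k²)
H(-5, -1)*605 = (-5 + 2*(-1)²)*605 = (-5 + 2*1)*605 = (-5 + 2)*605 = -3*605 = -1815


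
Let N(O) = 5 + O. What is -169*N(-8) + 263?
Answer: 770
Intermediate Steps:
-169*N(-8) + 263 = -169*(5 - 8) + 263 = -169*(-3) + 263 = 507 + 263 = 770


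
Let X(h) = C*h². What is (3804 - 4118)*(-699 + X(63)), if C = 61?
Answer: -75802740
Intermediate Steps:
X(h) = 61*h²
(3804 - 4118)*(-699 + X(63)) = (3804 - 4118)*(-699 + 61*63²) = -314*(-699 + 61*3969) = -314*(-699 + 242109) = -314*241410 = -75802740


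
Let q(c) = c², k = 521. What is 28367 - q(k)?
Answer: -243074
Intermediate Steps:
28367 - q(k) = 28367 - 1*521² = 28367 - 1*271441 = 28367 - 271441 = -243074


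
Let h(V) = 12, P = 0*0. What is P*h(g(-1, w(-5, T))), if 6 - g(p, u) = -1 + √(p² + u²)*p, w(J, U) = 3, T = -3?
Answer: 0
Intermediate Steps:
g(p, u) = 7 - p*√(p² + u²) (g(p, u) = 6 - (-1 + √(p² + u²)*p) = 6 - (-1 + p*√(p² + u²)) = 6 + (1 - p*√(p² + u²)) = 7 - p*√(p² + u²))
P = 0
P*h(g(-1, w(-5, T))) = 0*12 = 0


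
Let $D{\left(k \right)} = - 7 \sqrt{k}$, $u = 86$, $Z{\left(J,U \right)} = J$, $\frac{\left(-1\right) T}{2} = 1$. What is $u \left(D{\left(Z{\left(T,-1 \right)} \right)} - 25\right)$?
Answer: $-2150 - 602 i \sqrt{2} \approx -2150.0 - 851.36 i$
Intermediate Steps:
$T = -2$ ($T = \left(-2\right) 1 = -2$)
$u \left(D{\left(Z{\left(T,-1 \right)} \right)} - 25\right) = 86 \left(- 7 \sqrt{-2} - 25\right) = 86 \left(- 7 i \sqrt{2} - 25\right) = 86 \left(-25 - 7 i \sqrt{2}\right) = -2150 - 602 i \sqrt{2}$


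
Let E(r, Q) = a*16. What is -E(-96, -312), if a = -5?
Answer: 80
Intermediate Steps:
E(r, Q) = -80 (E(r, Q) = -5*16 = -80)
-E(-96, -312) = -1*(-80) = 80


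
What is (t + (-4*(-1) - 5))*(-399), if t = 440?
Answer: -175161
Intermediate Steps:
(t + (-4*(-1) - 5))*(-399) = (440 + (-4*(-1) - 5))*(-399) = (440 + (4 - 5))*(-399) = (440 - 1)*(-399) = 439*(-399) = -175161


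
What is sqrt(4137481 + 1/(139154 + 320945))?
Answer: 2*sqrt(218966965480347845)/460099 ≈ 2034.1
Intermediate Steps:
sqrt(4137481 + 1/(139154 + 320945)) = sqrt(4137481 + 1/460099) = sqrt(1903650870620/460099) = 2*sqrt(218966965480347845)/460099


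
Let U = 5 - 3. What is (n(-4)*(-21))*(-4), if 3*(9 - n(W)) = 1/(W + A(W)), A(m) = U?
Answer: 770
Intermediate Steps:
U = 2
A(m) = 2
n(W) = 9 - 1/(3*(2 + W)) (n(W) = 9 - 1/(3*(W + 2)) = 9 - 1/(3*(2 + W)))
(n(-4)*(-21))*(-4) = (((53 + 27*(-4))/(3*(2 - 4)))*(-21))*(-4) = (((⅓)*(53 - 108)/(-2))*(-21))*(-4) = (((⅓)*(-½)*(-55))*(-21))*(-4) = ((55/6)*(-21))*(-4) = -385/2*(-4) = 770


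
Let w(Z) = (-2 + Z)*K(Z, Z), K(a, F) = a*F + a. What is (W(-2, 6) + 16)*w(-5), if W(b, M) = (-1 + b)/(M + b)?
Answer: -2135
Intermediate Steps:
K(a, F) = a + F*a (K(a, F) = F*a + a = a + F*a)
w(Z) = Z*(1 + Z)*(-2 + Z) (w(Z) = (-2 + Z)*(Z*(1 + Z)) = Z*(1 + Z)*(-2 + Z))
W(b, M) = (-1 + b)/(M + b)
(W(-2, 6) + 16)*w(-5) = ((-1 - 2)/(6 - 2) + 16)*(-5*(1 - 5)*(-2 - 5)) = (-3/4 + 16)*(-5*(-4)*(-7)) = ((¼)*(-3) + 16)*(-140) = (-¾ + 16)*(-140) = (61/4)*(-140) = -2135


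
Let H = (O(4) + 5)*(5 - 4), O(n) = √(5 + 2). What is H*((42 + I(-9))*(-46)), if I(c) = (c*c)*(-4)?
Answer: 64860 + 12972*√7 ≈ 99181.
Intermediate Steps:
I(c) = -4*c² (I(c) = c²*(-4) = -4*c²)
O(n) = √7
H = 5 + √7 (H = (√7 + 5)*(5 - 4) = (5 + √7)*1 = 5 + √7 ≈ 7.6458)
H*((42 + I(-9))*(-46)) = (5 + √7)*((42 - 4*(-9)²)*(-46)) = (5 + √7)*((42 - 4*81)*(-46)) = (5 + √7)*((42 - 324)*(-46)) = (5 + √7)*(-282*(-46)) = (5 + √7)*12972 = 64860 + 12972*√7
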